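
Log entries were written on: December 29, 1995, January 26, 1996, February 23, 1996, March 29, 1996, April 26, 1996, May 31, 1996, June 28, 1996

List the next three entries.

July 26, 1996; August 30, 1996; September 27, 1996

All Fridays; the gaps (28, 28, 35, 28, 35, 28) vary with month length.
This is the last Friday of each month.
Last Friday of July 1996: July 26, 1996.
August 1996 ends with Friday August 30, 1996.
Last Friday of September 1996: September 27, 1996.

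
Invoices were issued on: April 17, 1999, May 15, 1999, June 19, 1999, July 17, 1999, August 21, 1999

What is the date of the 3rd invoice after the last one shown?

November 20, 1999

Gaps: 28, 35, 28, 35 days — a mix of 28 and 35. Every date is a Saturday.
Each is the 3rd Saturday of its month.
September 1999 — 3rd Saturday is September 18, 1999.
3rd Saturday of October 1999: October 16, 1999.
3rd Saturday of November 1999: November 20, 1999.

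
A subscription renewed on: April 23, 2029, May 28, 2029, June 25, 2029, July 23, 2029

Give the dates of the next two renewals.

All dates are Mondays, 35, 28, 28 days apart.
Specifically, the 4th Monday of each month.
4th Monday of August 2029: August 27, 2029.
September 2029 — 4th Monday is September 24, 2029.

August 27, 2029; September 24, 2029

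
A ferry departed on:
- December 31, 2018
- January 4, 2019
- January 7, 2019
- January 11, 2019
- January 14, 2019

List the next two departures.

January 18, 2019; January 21, 2019

Every event lands on a Monday or Friday (gaps cycle 4, 3, 4, 3).
So the schedule is: every Monday and Friday.
The following Friday is January 18, 2019.
The following Monday is January 21, 2019.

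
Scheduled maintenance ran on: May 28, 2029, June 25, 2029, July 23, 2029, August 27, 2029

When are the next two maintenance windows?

September 24, 2029; October 22, 2029

All dates are Mondays, 28, 28, 35 days apart.
Specifically, the 4th Monday of each month.
September 2029 — 4th Monday is September 24, 2029.
4th Monday of October 2029: October 22, 2029.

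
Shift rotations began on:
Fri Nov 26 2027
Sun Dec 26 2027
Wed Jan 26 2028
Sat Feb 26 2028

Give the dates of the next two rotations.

Gaps: 30, 31, 31 days — not constant. Every event is on the 26th of the month.
Pattern: the 26th of each month.
Next: March 2028 → Sun Mar 26 2028.
Next: April 2028 → Wed Apr 26 2028.

Sun Mar 26 2028, Wed Apr 26 2028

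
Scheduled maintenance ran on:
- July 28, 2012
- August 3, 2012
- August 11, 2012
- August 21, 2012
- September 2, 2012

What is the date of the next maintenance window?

Intervals are 6, 8, 10, 12 days — an arithmetic progression with common difference 2.
Next gap: 14 days. September 2, 2012 + 14 days = September 16, 2012.

September 16, 2012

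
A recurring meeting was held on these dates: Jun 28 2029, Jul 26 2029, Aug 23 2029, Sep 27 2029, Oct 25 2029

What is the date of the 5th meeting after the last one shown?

Mar 28 2030

Gaps: 28, 28, 35, 28 days — a mix of 28 and 35. Every date is a Thursday.
Each is the 4th Thursday of its month.
November 2029 — 4th Thursday is Nov 22 2029.
4th Thursday of December 2029: Dec 27 2029.
4th Thursday of January 2030: Jan 24 2030.
February 2030 — 4th Thursday is Feb 28 2030.
4th Thursday of March 2030: Mar 28 2030.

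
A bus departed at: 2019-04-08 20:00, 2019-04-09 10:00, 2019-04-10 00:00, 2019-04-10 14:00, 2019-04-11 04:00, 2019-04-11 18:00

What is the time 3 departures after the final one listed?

Spacing: 14, 14, 14, 14, 14 h — constant 14 h.
2019-04-11 18:00 + 14 h = 2019-04-12 08:00.
2019-04-12 08:00 + 14 h = 2019-04-12 22:00.
2019-04-12 22:00 + 14 h = 2019-04-13 12:00.

2019-04-13 12:00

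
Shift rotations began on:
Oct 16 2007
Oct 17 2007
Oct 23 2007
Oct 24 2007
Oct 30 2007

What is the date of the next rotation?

Oct 31 2007

The gap pattern 1, 6, 1, 6 repeats every 2 events.
These are the Tuesdays and Wednesdays of each week.
Next Wednesday: Oct 31 2007.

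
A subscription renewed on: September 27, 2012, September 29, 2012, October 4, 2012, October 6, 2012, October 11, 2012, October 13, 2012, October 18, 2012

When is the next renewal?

October 20, 2012

The gap pattern 2, 5, 2, 5, 2, 5 repeats every 2 events.
These are the Thursdays and Saturdays of each week.
Next Saturday: October 20, 2012.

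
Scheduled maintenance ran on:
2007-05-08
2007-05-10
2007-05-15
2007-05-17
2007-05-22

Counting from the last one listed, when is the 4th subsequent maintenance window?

Gaps: 2, 5, 2, 5 days — not constant, but cyclic with period 2.
The events fall on every Tuesday and Thursday.
Next Thursday: 2007-05-24.
The following Tuesday is 2007-05-29.
The following Thursday is 2007-05-31.
The following Tuesday is 2007-06-05.

2007-06-05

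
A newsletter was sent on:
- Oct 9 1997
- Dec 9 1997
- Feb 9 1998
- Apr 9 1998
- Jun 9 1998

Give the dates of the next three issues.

Aug 9 1998, Oct 9 1998, Dec 9 1998

Each date is the 9th; the gaps (61, 62, 59, 61) track the month lengths.
The rule is the 9th of every 2 months.
Next: August 1998 → Aug 9 1998.
October 1998: Oct 9 1998.
Next: December 1998 → Dec 9 1998.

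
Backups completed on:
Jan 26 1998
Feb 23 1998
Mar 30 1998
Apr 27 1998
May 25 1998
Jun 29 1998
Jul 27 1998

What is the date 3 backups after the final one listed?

All Mondays; the gaps (28, 35, 28, 28, 35, 28) vary with month length.
This is the last Monday of each month.
Last Monday of August 1998: Aug 31 1998.
Last Monday of September 1998: Sep 28 1998.
Last Monday of October 1998: Oct 26 1998.

Oct 26 1998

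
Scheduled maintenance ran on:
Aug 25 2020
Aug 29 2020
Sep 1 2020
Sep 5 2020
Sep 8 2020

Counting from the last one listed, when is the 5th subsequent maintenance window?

Sep 26 2020

Gaps: 4, 3, 4, 3 days — not constant, but cyclic with period 2.
The events fall on every Tuesday and Saturday.
Next Saturday: Sep 12 2020.
Next Tuesday: Sep 15 2020.
The following Saturday is Sep 19 2020.
Next Tuesday: Sep 22 2020.
Next Saturday: Sep 26 2020.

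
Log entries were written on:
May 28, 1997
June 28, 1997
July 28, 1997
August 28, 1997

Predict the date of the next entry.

Each date is the 28th; the gaps (31, 30, 31) track the month lengths.
The rule is the 28th of each month.
September 1997: September 28, 1997.

September 28, 1997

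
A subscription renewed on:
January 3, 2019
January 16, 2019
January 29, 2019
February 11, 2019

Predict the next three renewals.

February 24, 2019; March 9, 2019; March 22, 2019

The spacing is 13, 13, 13 days — always 13 days.
February 11, 2019 + 13 days = February 24, 2019.
February 24, 2019 + 13 days = March 9, 2019.
March 9, 2019 + 13 days = March 22, 2019.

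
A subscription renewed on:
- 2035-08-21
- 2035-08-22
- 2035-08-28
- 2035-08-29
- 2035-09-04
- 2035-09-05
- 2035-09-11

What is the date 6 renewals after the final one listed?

2035-10-02

Gaps: 1, 6, 1, 6, 1, 6 days — not constant, but cyclic with period 2.
The events fall on every Tuesday and Wednesday.
The following Wednesday is 2035-09-12.
The following Tuesday is 2035-09-18.
Next Wednesday: 2035-09-19.
Next Tuesday: 2035-09-25.
The following Wednesday is 2035-09-26.
Next Tuesday: 2035-10-02.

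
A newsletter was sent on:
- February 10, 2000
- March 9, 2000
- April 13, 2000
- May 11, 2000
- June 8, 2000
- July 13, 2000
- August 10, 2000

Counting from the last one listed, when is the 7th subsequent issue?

March 8, 2001

These are Thursdays at 28- or 35-day spacing (28, 35, 28, 28, 35, 28).
The pattern: 2nd Thursday of the month.
2nd Thursday of September 2000: September 14, 2000.
2nd Thursday of October 2000: October 12, 2000.
November 2000 — 2nd Thursday is November 9, 2000.
2nd Thursday of December 2000: December 14, 2000.
2nd Thursday of January 2001: January 11, 2001.
2nd Thursday of February 2001: February 8, 2001.
March 2001 — 2nd Thursday is March 8, 2001.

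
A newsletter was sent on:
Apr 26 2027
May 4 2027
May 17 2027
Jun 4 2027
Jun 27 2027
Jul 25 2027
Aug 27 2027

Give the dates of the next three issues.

The spacing grows by 5 each time: 8, 13, 18, 23, 28, 33 days.
Next gap: 38 days. Aug 27 2027 + 38 days = Oct 4 2027.
Next gap: 43 days. Oct 4 2027 + 43 days = Nov 16 2027.
Next gap: 48 days. Nov 16 2027 + 48 days = Jan 3 2028.

Oct 4 2027, Nov 16 2027, Jan 3 2028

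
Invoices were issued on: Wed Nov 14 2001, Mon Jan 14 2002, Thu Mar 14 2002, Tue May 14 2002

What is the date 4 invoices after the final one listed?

Tue Jan 14 2003

Each date is the 14th; the gaps (61, 59, 61) track the month lengths.
The rule is the 14th of every 2 months.
July 2002: Sun Jul 14 2002.
Next: September 2002 → Sat Sep 14 2002.
November 2002: Thu Nov 14 2002.
Next: January 2003 → Tue Jan 14 2003.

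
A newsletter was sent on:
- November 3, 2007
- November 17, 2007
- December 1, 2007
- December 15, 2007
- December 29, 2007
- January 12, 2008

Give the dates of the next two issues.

January 26, 2008; February 9, 2008

Every event comes 14 days after the last (14, 14, 14, 14, 14).
January 12, 2008 + 14 days = January 26, 2008.
January 26, 2008 + 14 days = February 9, 2008.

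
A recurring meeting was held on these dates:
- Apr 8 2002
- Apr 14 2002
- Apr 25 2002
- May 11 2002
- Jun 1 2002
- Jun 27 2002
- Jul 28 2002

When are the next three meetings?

Sep 2 2002, Oct 13 2002, Nov 28 2002

Intervals are 6, 11, 16, 21, 26, 31 days — an arithmetic progression with common difference 5.
Next gap: 36 days. Jul 28 2002 + 36 days = Sep 2 2002.
Next gap: 41 days. Sep 2 2002 + 41 days = Oct 13 2002.
Next gap: 46 days. Oct 13 2002 + 46 days = Nov 28 2002.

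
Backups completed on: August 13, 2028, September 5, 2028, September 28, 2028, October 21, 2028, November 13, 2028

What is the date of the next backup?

December 6, 2028

Every event comes 23 days after the last (23, 23, 23, 23).
November 13, 2028 + 23 days = December 6, 2028.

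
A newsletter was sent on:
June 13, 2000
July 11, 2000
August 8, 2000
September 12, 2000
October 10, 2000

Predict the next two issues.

November 14, 2000; December 12, 2000

These are Tuesdays at 28- or 35-day spacing (28, 28, 35, 28).
The pattern: 2nd Tuesday of the month.
2nd Tuesday of November 2000: November 14, 2000.
December 2000 — 2nd Tuesday is December 12, 2000.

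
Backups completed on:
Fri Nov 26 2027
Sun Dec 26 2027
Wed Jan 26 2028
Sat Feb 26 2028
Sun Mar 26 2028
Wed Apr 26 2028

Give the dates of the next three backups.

The day-of-month is always 26 (30, 31, 31, 29, 31 days between events).
So this recurs on the 26th of each month.
Next: May 2028 → Fri May 26 2028.
June 2028: Mon Jun 26 2028.
July 2028: Wed Jul 26 2028.

Fri May 26 2028, Mon Jun 26 2028, Wed Jul 26 2028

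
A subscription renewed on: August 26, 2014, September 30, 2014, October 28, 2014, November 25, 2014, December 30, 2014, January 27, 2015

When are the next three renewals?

February 24, 2015; March 31, 2015; April 28, 2015

All Tuesdays; the gaps (35, 28, 28, 35, 28) vary with month length.
This is the last Tuesday of each month.
February 2015 ends with Tuesday February 24, 2015.
March 2015 ends with Tuesday March 31, 2015.
April 2015 ends with Tuesday April 28, 2015.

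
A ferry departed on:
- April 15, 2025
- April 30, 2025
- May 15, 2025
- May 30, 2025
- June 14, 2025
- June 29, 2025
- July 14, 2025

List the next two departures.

Every event comes 15 days after the last (15, 15, 15, 15, 15, 15).
July 14, 2025 + 15 days = July 29, 2025.
July 29, 2025 + 15 days = August 13, 2025.

July 29, 2025; August 13, 2025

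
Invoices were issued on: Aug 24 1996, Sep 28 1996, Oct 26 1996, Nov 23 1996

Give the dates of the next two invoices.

Dec 28 1996, Jan 25 1997

All dates are Saturdays, 35, 28, 28 days apart.
Specifically, the 4th Saturday of each month.
December 1996 — 4th Saturday is Dec 28 1996.
January 1997 — 4th Saturday is Jan 25 1997.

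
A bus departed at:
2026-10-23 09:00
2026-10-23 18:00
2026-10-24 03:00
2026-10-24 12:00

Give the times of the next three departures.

The interval is a steady 9 hours (9, 9, 9).
2026-10-24 12:00 + 9 h = 2026-10-24 21:00.
2026-10-24 21:00 + 9 h = 2026-10-25 06:00.
2026-10-25 06:00 + 9 h = 2026-10-25 15:00.

2026-10-24 21:00, 2026-10-25 06:00, 2026-10-25 15:00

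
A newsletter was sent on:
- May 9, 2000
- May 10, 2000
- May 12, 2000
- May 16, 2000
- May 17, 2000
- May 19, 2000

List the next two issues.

Every event lands on a Tuesday or Wednesday or Friday (gaps cycle 1, 2, 4, 1, 2).
So the schedule is: every Tuesday, Wednesday and Friday.
The following Tuesday is May 23, 2000.
The following Wednesday is May 24, 2000.

May 23, 2000; May 24, 2000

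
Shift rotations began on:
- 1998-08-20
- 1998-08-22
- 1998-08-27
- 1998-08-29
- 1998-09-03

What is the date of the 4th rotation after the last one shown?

Gaps: 2, 5, 2, 5 days — not constant, but cyclic with period 2.
The events fall on every Thursday and Saturday.
The following Saturday is 1998-09-05.
Next Thursday: 1998-09-10.
Next Saturday: 1998-09-12.
The following Thursday is 1998-09-17.

1998-09-17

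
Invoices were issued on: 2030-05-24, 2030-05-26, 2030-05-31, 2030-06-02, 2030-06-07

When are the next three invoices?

Every event lands on a Friday or Sunday (gaps cycle 2, 5, 2, 5).
So the schedule is: every Friday and Sunday.
The following Sunday is 2030-06-09.
The following Friday is 2030-06-14.
The following Sunday is 2030-06-16.

2030-06-09, 2030-06-14, 2030-06-16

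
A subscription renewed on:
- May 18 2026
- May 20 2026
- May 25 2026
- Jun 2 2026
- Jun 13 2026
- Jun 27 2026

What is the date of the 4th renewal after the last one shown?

Gaps: 2, 5, 8, 11, 14 days — each gap is 3 larger than the previous one.
Next gap: 17 days. Jun 27 2026 + 17 days = Jul 14 2026.
Next gap: 20 days. Jul 14 2026 + 20 days = Aug 3 2026.
Next gap: 23 days. Aug 3 2026 + 23 days = Aug 26 2026.
Next gap: 26 days. Aug 26 2026 + 26 days = Sep 21 2026.

Sep 21 2026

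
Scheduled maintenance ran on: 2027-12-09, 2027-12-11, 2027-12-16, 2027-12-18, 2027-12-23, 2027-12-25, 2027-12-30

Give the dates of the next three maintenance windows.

2028-01-01, 2028-01-06, 2028-01-08

Gaps: 2, 5, 2, 5, 2, 5 days — not constant, but cyclic with period 2.
The events fall on every Thursday and Saturday.
The following Saturday is 2028-01-01.
The following Thursday is 2028-01-06.
The following Saturday is 2028-01-08.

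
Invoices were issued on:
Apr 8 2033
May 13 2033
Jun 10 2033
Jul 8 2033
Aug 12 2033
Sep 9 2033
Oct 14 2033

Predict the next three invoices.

Gaps: 35, 28, 28, 35, 28, 35 days — a mix of 28 and 35. Every date is a Friday.
Each is the 2nd Friday of its month.
2nd Friday of November 2033: Nov 11 2033.
2nd Friday of December 2033: Dec 9 2033.
2nd Friday of January 2034: Jan 13 2034.

Nov 11 2033, Dec 9 2033, Jan 13 2034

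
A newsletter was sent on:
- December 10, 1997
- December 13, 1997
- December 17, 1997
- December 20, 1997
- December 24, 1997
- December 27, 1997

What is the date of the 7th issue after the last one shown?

Every event lands on a Wednesday or Saturday (gaps cycle 3, 4, 3, 4, 3).
So the schedule is: every Wednesday and Saturday.
The following Wednesday is December 31, 1997.
Next Saturday: January 3, 1998.
The following Wednesday is January 7, 1998.
Next Saturday: January 10, 1998.
Next Wednesday: January 14, 1998.
The following Saturday is January 17, 1998.
The following Wednesday is January 21, 1998.

January 21, 1998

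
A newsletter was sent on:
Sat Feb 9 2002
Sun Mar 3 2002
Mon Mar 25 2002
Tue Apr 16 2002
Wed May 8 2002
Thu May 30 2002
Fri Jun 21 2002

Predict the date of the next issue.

Every event comes 22 days after the last (22, 22, 22, 22, 22, 22).
Fri Jun 21 2002 + 22 days = Sat Jul 13 2002.

Sat Jul 13 2002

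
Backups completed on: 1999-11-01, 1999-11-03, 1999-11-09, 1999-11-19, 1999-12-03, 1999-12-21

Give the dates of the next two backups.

The spacing grows by 4 each time: 2, 6, 10, 14, 18 days.
Next gap: 22 days. 1999-12-21 + 22 days = 2000-01-12.
Next gap: 26 days. 2000-01-12 + 26 days = 2000-02-07.

2000-01-12, 2000-02-07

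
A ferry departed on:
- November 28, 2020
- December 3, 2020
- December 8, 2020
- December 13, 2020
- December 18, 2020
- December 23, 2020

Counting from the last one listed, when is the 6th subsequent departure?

Every event comes 5 days after the last (5, 5, 5, 5, 5).
December 23, 2020 + 5 days = December 28, 2020.
December 28, 2020 + 5 days = January 2, 2021.
January 2, 2021 + 5 days = January 7, 2021.
January 7, 2021 + 5 days = January 12, 2021.
January 12, 2021 + 5 days = January 17, 2021.
January 17, 2021 + 5 days = January 22, 2021.

January 22, 2021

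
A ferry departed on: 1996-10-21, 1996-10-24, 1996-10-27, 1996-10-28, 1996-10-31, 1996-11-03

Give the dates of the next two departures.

1996-11-04, 1996-11-07

Gaps: 3, 3, 1, 3, 3 days — not constant, but cyclic with period 3.
The events fall on every Monday, Thursday and Sunday.
The following Monday is 1996-11-04.
Next Thursday: 1996-11-07.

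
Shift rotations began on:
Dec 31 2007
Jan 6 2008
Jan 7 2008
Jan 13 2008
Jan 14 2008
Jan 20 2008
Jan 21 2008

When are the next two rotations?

Gaps: 6, 1, 6, 1, 6, 1 days — not constant, but cyclic with period 2.
The events fall on every Monday and Sunday.
The following Sunday is Jan 27 2008.
Next Monday: Jan 28 2008.

Jan 27 2008, Jan 28 2008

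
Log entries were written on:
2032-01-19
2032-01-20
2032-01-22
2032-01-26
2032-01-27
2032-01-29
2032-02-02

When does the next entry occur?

2032-02-03

Gaps: 1, 2, 4, 1, 2, 4 days — not constant, but cyclic with period 3.
The events fall on every Monday, Tuesday and Thursday.
Next Tuesday: 2032-02-03.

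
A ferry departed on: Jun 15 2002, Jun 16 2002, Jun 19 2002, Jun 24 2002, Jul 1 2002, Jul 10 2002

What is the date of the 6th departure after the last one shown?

Gaps: 1, 3, 5, 7, 9 days — each gap is 2 larger than the previous one.
Next gap: 11 days. Jul 10 2002 + 11 days = Jul 21 2002.
Next gap: 13 days. Jul 21 2002 + 13 days = Aug 3 2002.
Next gap: 15 days. Aug 3 2002 + 15 days = Aug 18 2002.
Next gap: 17 days. Aug 18 2002 + 17 days = Sep 4 2002.
Next gap: 19 days. Sep 4 2002 + 19 days = Sep 23 2002.
Next gap: 21 days. Sep 23 2002 + 21 days = Oct 14 2002.

Oct 14 2002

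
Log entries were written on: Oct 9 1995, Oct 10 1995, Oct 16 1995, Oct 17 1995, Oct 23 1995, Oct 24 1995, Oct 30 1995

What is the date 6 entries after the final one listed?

Gaps: 1, 6, 1, 6, 1, 6 days — not constant, but cyclic with period 2.
The events fall on every Monday and Tuesday.
The following Tuesday is Oct 31 1995.
Next Monday: Nov 6 1995.
The following Tuesday is Nov 7 1995.
Next Monday: Nov 13 1995.
The following Tuesday is Nov 14 1995.
The following Monday is Nov 20 1995.

Nov 20 1995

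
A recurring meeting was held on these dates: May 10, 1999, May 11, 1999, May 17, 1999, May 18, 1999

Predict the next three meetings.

Gaps: 1, 6, 1 days — not constant, but cyclic with period 2.
The events fall on every Monday and Tuesday.
Next Monday: May 24, 1999.
Next Tuesday: May 25, 1999.
The following Monday is May 31, 1999.

May 24, 1999; May 25, 1999; May 31, 1999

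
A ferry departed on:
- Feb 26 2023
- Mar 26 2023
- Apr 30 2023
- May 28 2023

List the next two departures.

Jun 25 2023, Jul 30 2023

Every date is a Sunday; gaps 28, 35, 28 days.
Each is the last Sunday of its month (at least one falls on the 29th or later, ruling out '4th Sunday').
June 2023 ends with Sunday Jun 25 2023.
Last Sunday of July 2023: Jul 30 2023.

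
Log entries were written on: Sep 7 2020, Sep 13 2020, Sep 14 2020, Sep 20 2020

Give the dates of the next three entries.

The gap pattern 6, 1, 6 repeats every 2 events.
These are the Mondays and Sundays of each week.
Next Monday: Sep 21 2020.
The following Sunday is Sep 27 2020.
The following Monday is Sep 28 2020.

Sep 21 2020, Sep 27 2020, Sep 28 2020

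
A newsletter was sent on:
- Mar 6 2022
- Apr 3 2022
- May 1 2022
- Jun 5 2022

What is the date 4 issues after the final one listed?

Gaps: 28, 28, 35 days — a mix of 28 and 35. Every date is a Sunday.
Each is the 1st Sunday of its month.
1st Sunday of July 2022: Jul 3 2022.
August 2022 — 1st Sunday is Aug 7 2022.
September 2022 — 1st Sunday is Sep 4 2022.
1st Sunday of October 2022: Oct 2 2022.

Oct 2 2022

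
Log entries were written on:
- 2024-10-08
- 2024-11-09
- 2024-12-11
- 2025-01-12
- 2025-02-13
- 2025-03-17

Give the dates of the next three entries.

Gaps between consecutive events: 32, 32, 32, 32, 32 days — a constant 32-day interval.
2025-03-17 + 32 days = 2025-04-18.
2025-04-18 + 32 days = 2025-05-20.
2025-05-20 + 32 days = 2025-06-21.

2025-04-18, 2025-05-20, 2025-06-21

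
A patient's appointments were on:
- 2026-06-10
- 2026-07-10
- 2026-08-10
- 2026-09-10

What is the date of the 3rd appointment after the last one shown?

2026-12-10

Gaps: 30, 31, 31 days — not constant. Every event is on the 10th of the month.
Pattern: the 10th of each month.
October 2026: 2026-10-10.
Next: November 2026 → 2026-11-10.
December 2026: 2026-12-10.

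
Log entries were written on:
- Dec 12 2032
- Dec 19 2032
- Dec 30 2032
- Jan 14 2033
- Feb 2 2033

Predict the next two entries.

Feb 25 2033, Mar 24 2033

The spacing grows by 4 each time: 7, 11, 15, 19 days.
Next gap: 23 days. Feb 2 2033 + 23 days = Feb 25 2033.
Next gap: 27 days. Feb 25 2033 + 27 days = Mar 24 2033.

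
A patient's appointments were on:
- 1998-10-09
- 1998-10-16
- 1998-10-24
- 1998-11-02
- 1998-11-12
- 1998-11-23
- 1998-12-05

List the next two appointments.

The spacing grows by 1 each time: 7, 8, 9, 10, 11, 12 days.
Next gap: 13 days. 1998-12-05 + 13 days = 1998-12-18.
Next gap: 14 days. 1998-12-18 + 14 days = 1999-01-01.

1998-12-18, 1999-01-01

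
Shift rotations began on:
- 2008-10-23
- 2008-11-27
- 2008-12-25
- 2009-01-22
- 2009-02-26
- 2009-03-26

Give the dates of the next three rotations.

2009-04-23, 2009-05-28, 2009-06-25

All dates are Thursdays, 35, 28, 28, 35, 28 days apart.
Specifically, the 4th Thursday of each month.
April 2009 — 4th Thursday is 2009-04-23.
4th Thursday of May 2009: 2009-05-28.
June 2009 — 4th Thursday is 2009-06-25.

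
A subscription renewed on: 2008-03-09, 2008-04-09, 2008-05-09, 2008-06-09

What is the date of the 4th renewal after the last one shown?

2008-10-09

Each date is the 9th; the gaps (31, 30, 31) track the month lengths.
The rule is the 9th of each month.
July 2008: 2008-07-09.
August 2008: 2008-08-09.
September 2008: 2008-09-09.
Next: October 2008 → 2008-10-09.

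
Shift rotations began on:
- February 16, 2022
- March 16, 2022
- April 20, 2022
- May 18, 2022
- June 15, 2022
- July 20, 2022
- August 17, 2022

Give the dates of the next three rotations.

All dates are Wednesdays, 28, 35, 28, 28, 35, 28 days apart.
Specifically, the 3rd Wednesday of each month.
3rd Wednesday of September 2022: September 21, 2022.
3rd Wednesday of October 2022: October 19, 2022.
3rd Wednesday of November 2022: November 16, 2022.

September 21, 2022; October 19, 2022; November 16, 2022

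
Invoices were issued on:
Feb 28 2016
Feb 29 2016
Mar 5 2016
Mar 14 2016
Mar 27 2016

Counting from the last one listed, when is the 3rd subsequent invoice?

Intervals are 1, 5, 9, 13 days — an arithmetic progression with common difference 4.
Next gap: 17 days. Mar 27 2016 + 17 days = Apr 13 2016.
Next gap: 21 days. Apr 13 2016 + 21 days = May 4 2016.
Next gap: 25 days. May 4 2016 + 25 days = May 29 2016.

May 29 2016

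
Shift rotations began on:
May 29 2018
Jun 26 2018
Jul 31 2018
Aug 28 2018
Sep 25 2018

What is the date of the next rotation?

Every date is a Tuesday; gaps 28, 35, 28, 28 days.
Each is the last Tuesday of its month (at least one falls on the 29th or later, ruling out '4th Tuesday').
Last Tuesday of October 2018: Oct 30 2018.

Oct 30 2018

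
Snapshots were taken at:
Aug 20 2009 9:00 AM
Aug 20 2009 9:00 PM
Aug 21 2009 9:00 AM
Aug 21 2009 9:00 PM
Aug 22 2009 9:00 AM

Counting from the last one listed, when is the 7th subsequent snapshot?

Aug 25 2009 9:00 PM

Gaps: 12, 12, 12, 12 hours — each event is 12 hours after the previous one.
Aug 22 2009 9:00 AM + 12 h = Aug 22 2009 9:00 PM.
Aug 22 2009 9:00 PM + 12 h = Aug 23 2009 9:00 AM.
Aug 23 2009 9:00 AM + 12 h = Aug 23 2009 9:00 PM.
Aug 23 2009 9:00 PM + 12 h = Aug 24 2009 9:00 AM.
Aug 24 2009 9:00 AM + 12 h = Aug 24 2009 9:00 PM.
Aug 24 2009 9:00 PM + 12 h = Aug 25 2009 9:00 AM.
Aug 25 2009 9:00 AM + 12 h = Aug 25 2009 9:00 PM.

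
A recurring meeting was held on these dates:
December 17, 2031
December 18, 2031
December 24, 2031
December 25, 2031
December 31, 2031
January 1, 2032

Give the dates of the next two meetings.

Every event lands on a Wednesday or Thursday (gaps cycle 1, 6, 1, 6, 1).
So the schedule is: every Wednesday and Thursday.
Next Wednesday: January 7, 2032.
The following Thursday is January 8, 2032.

January 7, 2032; January 8, 2032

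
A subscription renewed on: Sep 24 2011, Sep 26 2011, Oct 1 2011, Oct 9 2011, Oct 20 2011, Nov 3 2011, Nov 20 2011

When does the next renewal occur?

Gaps: 2, 5, 8, 11, 14, 17 days — each gap is 3 larger than the previous one.
Next gap: 20 days. Nov 20 2011 + 20 days = Dec 10 2011.

Dec 10 2011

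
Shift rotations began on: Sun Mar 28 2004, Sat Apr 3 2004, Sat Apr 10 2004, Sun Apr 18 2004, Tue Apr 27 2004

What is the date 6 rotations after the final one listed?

Gaps: 6, 7, 8, 9 days — each gap is 1 larger than the previous one.
Next gap: 10 days. Tue Apr 27 2004 + 10 days = Fri May 7 2004.
Next gap: 11 days. Fri May 7 2004 + 11 days = Tue May 18 2004.
Next gap: 12 days. Tue May 18 2004 + 12 days = Sun May 30 2004.
Next gap: 13 days. Sun May 30 2004 + 13 days = Sat Jun 12 2004.
Next gap: 14 days. Sat Jun 12 2004 + 14 days = Sat Jun 26 2004.
Next gap: 15 days. Sat Jun 26 2004 + 15 days = Sun Jul 11 2004.

Sun Jul 11 2004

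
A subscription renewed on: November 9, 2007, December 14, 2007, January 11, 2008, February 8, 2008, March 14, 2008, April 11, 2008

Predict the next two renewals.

These are Fridays at 28- or 35-day spacing (35, 28, 28, 35, 28).
The pattern: 2nd Friday of the month.
May 2008 — 2nd Friday is May 9, 2008.
June 2008 — 2nd Friday is June 13, 2008.

May 9, 2008; June 13, 2008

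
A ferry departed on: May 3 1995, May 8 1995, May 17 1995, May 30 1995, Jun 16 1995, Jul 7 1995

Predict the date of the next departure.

Intervals are 5, 9, 13, 17, 21 days — an arithmetic progression with common difference 4.
Next gap: 25 days. Jul 7 1995 + 25 days = Aug 1 1995.

Aug 1 1995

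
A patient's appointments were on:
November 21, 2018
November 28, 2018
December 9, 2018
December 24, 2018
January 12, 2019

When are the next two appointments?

February 4, 2019; March 3, 2019

Intervals are 7, 11, 15, 19 days — an arithmetic progression with common difference 4.
Next gap: 23 days. January 12, 2019 + 23 days = February 4, 2019.
Next gap: 27 days. February 4, 2019 + 27 days = March 3, 2019.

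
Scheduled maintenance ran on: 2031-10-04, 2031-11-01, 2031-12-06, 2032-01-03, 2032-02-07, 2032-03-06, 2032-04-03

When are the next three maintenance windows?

2032-05-01, 2032-06-05, 2032-07-03

All dates are Saturdays, 28, 35, 28, 35, 28, 28 days apart.
Specifically, the 1st Saturday of each month.
1st Saturday of May 2032: 2032-05-01.
1st Saturday of June 2032: 2032-06-05.
July 2032 — 1st Saturday is 2032-07-03.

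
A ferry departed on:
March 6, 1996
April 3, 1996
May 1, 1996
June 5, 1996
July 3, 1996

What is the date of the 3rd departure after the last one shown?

Gaps: 28, 28, 35, 28 days — a mix of 28 and 35. Every date is a Wednesday.
Each is the 1st Wednesday of its month.
1st Wednesday of August 1996: August 7, 1996.
1st Wednesday of September 1996: September 4, 1996.
1st Wednesday of October 1996: October 2, 1996.

October 2, 1996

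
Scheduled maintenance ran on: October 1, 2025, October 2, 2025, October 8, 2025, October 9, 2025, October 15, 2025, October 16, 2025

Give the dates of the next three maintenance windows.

October 22, 2025; October 23, 2025; October 29, 2025

The gap pattern 1, 6, 1, 6, 1 repeats every 2 events.
These are the Wednesdays and Thursdays of each week.
Next Wednesday: October 22, 2025.
Next Thursday: October 23, 2025.
Next Wednesday: October 29, 2025.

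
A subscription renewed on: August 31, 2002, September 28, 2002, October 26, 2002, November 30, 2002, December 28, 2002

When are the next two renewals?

These are Saturdays with 28, 28, 35, 28-day gaps.
Each is the final Saturday of its month — August 31, 2002 is past the 28th, so '4th Saturday' doesn't fit.
Last Saturday of January 2003: January 25, 2003.
February 2003 ends with Saturday February 22, 2003.

January 25, 2003; February 22, 2003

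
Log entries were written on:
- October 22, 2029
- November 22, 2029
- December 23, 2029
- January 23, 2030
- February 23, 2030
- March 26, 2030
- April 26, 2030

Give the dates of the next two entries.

May 27, 2030; June 27, 2030

Every event comes 31 days after the last (31, 31, 31, 31, 31, 31).
April 26, 2030 + 31 days = May 27, 2030.
May 27, 2030 + 31 days = June 27, 2030.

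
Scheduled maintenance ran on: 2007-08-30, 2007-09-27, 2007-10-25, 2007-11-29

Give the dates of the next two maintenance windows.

2007-12-27, 2008-01-31

These are Thursdays with 28, 28, 35-day gaps.
Each is the final Thursday of its month — 2007-08-30 is past the 28th, so '4th Thursday' doesn't fit.
Last Thursday of December 2007: 2007-12-27.
Last Thursday of January 2008: 2008-01-31.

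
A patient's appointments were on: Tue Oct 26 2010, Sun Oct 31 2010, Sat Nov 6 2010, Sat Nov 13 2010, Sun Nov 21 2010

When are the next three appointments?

The spacing grows by 1 each time: 5, 6, 7, 8 days.
Next gap: 9 days. Sun Nov 21 2010 + 9 days = Tue Nov 30 2010.
Next gap: 10 days. Tue Nov 30 2010 + 10 days = Fri Dec 10 2010.
Next gap: 11 days. Fri Dec 10 2010 + 11 days = Tue Dec 21 2010.

Tue Nov 30 2010, Fri Dec 10 2010, Tue Dec 21 2010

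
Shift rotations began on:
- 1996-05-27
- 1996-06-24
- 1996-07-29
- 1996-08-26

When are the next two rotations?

1996-09-30, 1996-10-28

These are Mondays with 28, 35, 28-day gaps.
Each is the final Monday of its month — 1996-07-29 is past the 28th, so '4th Monday' doesn't fit.
Last Monday of September 1996: 1996-09-30.
October 1996 ends with Monday 1996-10-28.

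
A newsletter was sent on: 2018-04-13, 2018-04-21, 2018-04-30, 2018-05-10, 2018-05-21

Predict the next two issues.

Gaps: 8, 9, 10, 11 days — each gap is 1 larger than the previous one.
Next gap: 12 days. 2018-05-21 + 12 days = 2018-06-02.
Next gap: 13 days. 2018-06-02 + 13 days = 2018-06-15.

2018-06-02, 2018-06-15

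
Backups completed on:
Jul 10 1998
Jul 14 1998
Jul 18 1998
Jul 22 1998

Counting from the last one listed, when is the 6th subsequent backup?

Gaps between consecutive events: 4, 4, 4 days — a constant 4-day interval.
Jul 22 1998 + 4 days = Jul 26 1998.
Jul 26 1998 + 4 days = Jul 30 1998.
Jul 30 1998 + 4 days = Aug 3 1998.
Aug 3 1998 + 4 days = Aug 7 1998.
Aug 7 1998 + 4 days = Aug 11 1998.
Aug 11 1998 + 4 days = Aug 15 1998.

Aug 15 1998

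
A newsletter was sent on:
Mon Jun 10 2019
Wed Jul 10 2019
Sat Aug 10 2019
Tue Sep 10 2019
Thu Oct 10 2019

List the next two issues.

Sun Nov 10 2019, Tue Dec 10 2019

Each date is the 10th; the gaps (30, 31, 31, 30) track the month lengths.
The rule is the 10th of each month.
November 2019: Sun Nov 10 2019.
Next: December 2019 → Tue Dec 10 2019.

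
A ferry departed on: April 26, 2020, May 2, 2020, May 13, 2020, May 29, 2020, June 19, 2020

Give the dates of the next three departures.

July 15, 2020; August 15, 2020; September 20, 2020

The spacing grows by 5 each time: 6, 11, 16, 21 days.
Next gap: 26 days. June 19, 2020 + 26 days = July 15, 2020.
Next gap: 31 days. July 15, 2020 + 31 days = August 15, 2020.
Next gap: 36 days. August 15, 2020 + 36 days = September 20, 2020.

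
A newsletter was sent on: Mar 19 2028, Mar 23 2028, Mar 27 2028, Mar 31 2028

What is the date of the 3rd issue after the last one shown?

Gaps between consecutive events: 4, 4, 4 days — a constant 4-day interval.
Mar 31 2028 + 4 days = Apr 4 2028.
Apr 4 2028 + 4 days = Apr 8 2028.
Apr 8 2028 + 4 days = Apr 12 2028.

Apr 12 2028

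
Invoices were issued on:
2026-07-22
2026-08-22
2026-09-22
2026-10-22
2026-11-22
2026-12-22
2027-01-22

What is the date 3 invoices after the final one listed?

2027-04-22

Each date is the 22nd; the gaps (31, 31, 30, 31, 30, 31) track the month lengths.
The rule is the 22nd of each month.
February 2027: 2027-02-22.
Next: March 2027 → 2027-03-22.
Next: April 2027 → 2027-04-22.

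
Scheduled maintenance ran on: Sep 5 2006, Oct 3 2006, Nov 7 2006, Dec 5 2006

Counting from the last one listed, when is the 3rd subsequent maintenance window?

All dates are Tuesdays, 28, 35, 28 days apart.
Specifically, the 1st Tuesday of each month.
1st Tuesday of January 2007: Jan 2 2007.
1st Tuesday of February 2007: Feb 6 2007.
1st Tuesday of March 2007: Mar 6 2007.

Mar 6 2007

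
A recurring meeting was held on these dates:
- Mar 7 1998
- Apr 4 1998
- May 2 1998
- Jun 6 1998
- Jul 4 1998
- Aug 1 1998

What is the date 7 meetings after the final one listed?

Mar 6 1999

These are Saturdays at 28- or 35-day spacing (28, 28, 35, 28, 28).
The pattern: 1st Saturday of the month.
1st Saturday of September 1998: Sep 5 1998.
1st Saturday of October 1998: Oct 3 1998.
1st Saturday of November 1998: Nov 7 1998.
December 1998 — 1st Saturday is Dec 5 1998.
1st Saturday of January 1999: Jan 2 1999.
1st Saturday of February 1999: Feb 6 1999.
1st Saturday of March 1999: Mar 6 1999.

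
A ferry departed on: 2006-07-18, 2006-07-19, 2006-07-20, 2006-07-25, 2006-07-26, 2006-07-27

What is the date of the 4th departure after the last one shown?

2006-08-08

The gap pattern 1, 1, 5, 1, 1 repeats every 3 events.
These are the Tuesdays, Wednesdays and Thursdays of each week.
The following Tuesday is 2006-08-01.
Next Wednesday: 2006-08-02.
Next Thursday: 2006-08-03.
The following Tuesday is 2006-08-08.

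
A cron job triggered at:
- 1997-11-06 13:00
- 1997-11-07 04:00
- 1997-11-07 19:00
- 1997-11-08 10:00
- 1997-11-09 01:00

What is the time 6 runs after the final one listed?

Gaps: 15, 15, 15, 15 hours — each event is 15 hours after the previous one.
1997-11-09 01:00 + 15 h = 1997-11-09 16:00.
1997-11-09 16:00 + 15 h = 1997-11-10 07:00.
1997-11-10 07:00 + 15 h = 1997-11-10 22:00.
1997-11-10 22:00 + 15 h = 1997-11-11 13:00.
1997-11-11 13:00 + 15 h = 1997-11-12 04:00.
1997-11-12 04:00 + 15 h = 1997-11-12 19:00.

1997-11-12 19:00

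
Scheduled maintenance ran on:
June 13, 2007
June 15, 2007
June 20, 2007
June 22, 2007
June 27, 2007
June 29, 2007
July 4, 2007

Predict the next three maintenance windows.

July 6, 2007; July 11, 2007; July 13, 2007

Every event lands on a Wednesday or Friday (gaps cycle 2, 5, 2, 5, 2, 5).
So the schedule is: every Wednesday and Friday.
Next Friday: July 6, 2007.
The following Wednesday is July 11, 2007.
Next Friday: July 13, 2007.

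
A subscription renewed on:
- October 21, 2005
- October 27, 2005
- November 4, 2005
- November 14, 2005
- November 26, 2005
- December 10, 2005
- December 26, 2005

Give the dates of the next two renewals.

January 13, 2006; February 2, 2006

Gaps: 6, 8, 10, 12, 14, 16 days — each gap is 2 larger than the previous one.
Next gap: 18 days. December 26, 2005 + 18 days = January 13, 2006.
Next gap: 20 days. January 13, 2006 + 20 days = February 2, 2006.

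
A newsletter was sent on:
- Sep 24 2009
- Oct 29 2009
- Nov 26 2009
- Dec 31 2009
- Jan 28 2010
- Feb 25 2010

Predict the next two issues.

Mar 25 2010, Apr 29 2010

All Thursdays; the gaps (35, 28, 35, 28, 28) vary with month length.
This is the last Thursday of each month.
Last Thursday of March 2010: Mar 25 2010.
Last Thursday of April 2010: Apr 29 2010.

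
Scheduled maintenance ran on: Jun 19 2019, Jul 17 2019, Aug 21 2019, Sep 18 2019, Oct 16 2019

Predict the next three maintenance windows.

Nov 20 2019, Dec 18 2019, Jan 15 2020

Gaps: 28, 35, 28, 28 days — a mix of 28 and 35. Every date is a Wednesday.
Each is the 3rd Wednesday of its month.
3rd Wednesday of November 2019: Nov 20 2019.
3rd Wednesday of December 2019: Dec 18 2019.
January 2020 — 3rd Wednesday is Jan 15 2020.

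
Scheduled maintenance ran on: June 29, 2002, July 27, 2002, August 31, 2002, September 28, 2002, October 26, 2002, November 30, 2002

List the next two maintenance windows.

December 28, 2002; January 25, 2003

These are Saturdays with 28, 35, 28, 28, 35-day gaps.
Each is the final Saturday of its month — June 29, 2002 is past the 28th, so '4th Saturday' doesn't fit.
Last Saturday of December 2002: December 28, 2002.
January 2003 ends with Saturday January 25, 2003.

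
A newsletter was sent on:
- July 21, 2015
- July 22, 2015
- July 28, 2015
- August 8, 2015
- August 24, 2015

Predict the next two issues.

September 14, 2015; October 10, 2015

Gaps: 1, 6, 11, 16 days — each gap is 5 larger than the previous one.
Next gap: 21 days. August 24, 2015 + 21 days = September 14, 2015.
Next gap: 26 days. September 14, 2015 + 26 days = October 10, 2015.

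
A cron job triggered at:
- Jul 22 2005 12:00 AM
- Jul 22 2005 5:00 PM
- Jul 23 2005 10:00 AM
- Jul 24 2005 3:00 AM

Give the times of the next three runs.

Jul 24 2005 8:00 PM, Jul 25 2005 1:00 PM, Jul 26 2005 6:00 AM

Spacing: 17, 17, 17 h — constant 17 h.
Jul 24 2005 3:00 AM + 17 h = Jul 24 2005 8:00 PM.
Jul 24 2005 8:00 PM + 17 h = Jul 25 2005 1:00 PM.
Jul 25 2005 1:00 PM + 17 h = Jul 26 2005 6:00 AM.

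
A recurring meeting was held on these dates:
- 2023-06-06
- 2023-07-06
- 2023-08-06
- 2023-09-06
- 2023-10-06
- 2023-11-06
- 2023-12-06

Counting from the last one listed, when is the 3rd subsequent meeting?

Each date is the 6th; the gaps (30, 31, 31, 30, 31, 30) track the month lengths.
The rule is the 6th of each month.
January 2024: 2024-01-06.
Next: February 2024 → 2024-02-06.
March 2024: 2024-03-06.

2024-03-06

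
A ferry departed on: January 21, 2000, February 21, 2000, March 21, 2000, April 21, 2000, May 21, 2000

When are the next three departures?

June 21, 2000; July 21, 2000; August 21, 2000

The day-of-month is always 21 (31, 29, 31, 30 days between events).
So this recurs on the 21st of each month.
Next: June 2000 → June 21, 2000.
Next: July 2000 → July 21, 2000.
Next: August 2000 → August 21, 2000.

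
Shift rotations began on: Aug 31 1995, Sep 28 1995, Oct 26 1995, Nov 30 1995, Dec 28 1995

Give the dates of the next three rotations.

All Thursdays; the gaps (28, 28, 35, 28) vary with month length.
This is the last Thursday of each month.
January 1996 ends with Thursday Jan 25 1996.
Last Thursday of February 1996: Feb 29 1996.
March 1996 ends with Thursday Mar 28 1996.

Jan 25 1996, Feb 29 1996, Mar 28 1996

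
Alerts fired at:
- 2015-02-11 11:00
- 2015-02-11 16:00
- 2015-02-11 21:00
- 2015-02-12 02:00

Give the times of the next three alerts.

2015-02-12 07:00, 2015-02-12 12:00, 2015-02-12 17:00

The interval is a steady 5 hours (5, 5, 5).
2015-02-12 02:00 + 5 h = 2015-02-12 07:00.
2015-02-12 07:00 + 5 h = 2015-02-12 12:00.
2015-02-12 12:00 + 5 h = 2015-02-12 17:00.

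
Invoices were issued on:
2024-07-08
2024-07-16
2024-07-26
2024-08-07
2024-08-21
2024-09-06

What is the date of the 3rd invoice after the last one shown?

Intervals are 8, 10, 12, 14, 16 days — an arithmetic progression with common difference 2.
Next gap: 18 days. 2024-09-06 + 18 days = 2024-09-24.
Next gap: 20 days. 2024-09-24 + 20 days = 2024-10-14.
Next gap: 22 days. 2024-10-14 + 22 days = 2024-11-05.

2024-11-05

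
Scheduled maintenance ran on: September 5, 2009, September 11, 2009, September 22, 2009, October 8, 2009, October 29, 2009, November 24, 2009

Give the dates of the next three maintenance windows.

December 25, 2009; January 30, 2010; March 12, 2010

The spacing grows by 5 each time: 6, 11, 16, 21, 26 days.
Next gap: 31 days. November 24, 2009 + 31 days = December 25, 2009.
Next gap: 36 days. December 25, 2009 + 36 days = January 30, 2010.
Next gap: 41 days. January 30, 2010 + 41 days = March 12, 2010.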